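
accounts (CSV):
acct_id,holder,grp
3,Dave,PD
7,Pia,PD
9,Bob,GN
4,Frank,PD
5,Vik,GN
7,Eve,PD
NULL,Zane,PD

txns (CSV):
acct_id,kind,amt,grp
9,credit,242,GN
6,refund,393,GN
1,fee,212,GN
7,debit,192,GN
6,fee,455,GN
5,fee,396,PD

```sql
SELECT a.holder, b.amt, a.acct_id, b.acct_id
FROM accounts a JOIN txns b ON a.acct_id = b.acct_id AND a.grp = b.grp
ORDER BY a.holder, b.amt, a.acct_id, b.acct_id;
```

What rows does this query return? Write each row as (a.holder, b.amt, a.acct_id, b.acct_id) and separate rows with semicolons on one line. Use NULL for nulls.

(Bob, 242, 9, 9)

INNER JOIN keeps only pairs where the ON condition holds.
Matching on a.acct_id = b.acct_id AND a.grp = b.grp. A NULL in a compared column never satisfies the condition.
- a[0] acct_id=3, grp=PD → no match; dropped.
- a[1] acct_id=7, grp=PD → no match; dropped.
- a[2] acct_id=9, grp=GN → 1 match(es) in b → 1 row(s).
- a[3] acct_id=4, grp=PD → no match; dropped.
- a[4] acct_id=5, grp=GN → no match; dropped.
- a[5] acct_id=7, grp=PD → no match; dropped.
- a[6] acct_id=NULL, grp=PD → no match; dropped.
After projecting and ordering:
a.holder | b.amt | a.acct_id | b.acct_id
Bob | 242 | 9 | 9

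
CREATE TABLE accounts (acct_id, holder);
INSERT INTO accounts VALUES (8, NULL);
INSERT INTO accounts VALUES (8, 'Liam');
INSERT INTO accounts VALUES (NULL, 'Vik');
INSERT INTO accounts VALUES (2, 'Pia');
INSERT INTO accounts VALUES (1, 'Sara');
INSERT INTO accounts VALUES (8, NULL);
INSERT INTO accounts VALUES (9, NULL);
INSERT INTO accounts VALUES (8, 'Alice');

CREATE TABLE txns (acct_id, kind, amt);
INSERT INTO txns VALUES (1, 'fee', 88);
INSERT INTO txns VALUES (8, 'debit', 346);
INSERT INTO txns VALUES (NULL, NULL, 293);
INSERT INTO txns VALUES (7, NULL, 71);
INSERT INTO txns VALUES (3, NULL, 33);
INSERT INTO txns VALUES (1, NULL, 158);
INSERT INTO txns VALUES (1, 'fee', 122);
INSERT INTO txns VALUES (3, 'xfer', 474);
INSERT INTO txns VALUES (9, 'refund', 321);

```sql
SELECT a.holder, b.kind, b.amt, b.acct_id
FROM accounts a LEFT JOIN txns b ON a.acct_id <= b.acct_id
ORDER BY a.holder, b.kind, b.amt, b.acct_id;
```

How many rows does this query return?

23

LEFT JOIN keeps every row from `accounts`; unmatched rows get NULL for `txns`'s columns.
Matching on a.acct_id <= b.acct_id. A NULL in a compared column never satisfies the condition.
Matched pairs: 22; unmatched a rows kept: 1.
Total: 22 matched + 1 padded = 23 rows.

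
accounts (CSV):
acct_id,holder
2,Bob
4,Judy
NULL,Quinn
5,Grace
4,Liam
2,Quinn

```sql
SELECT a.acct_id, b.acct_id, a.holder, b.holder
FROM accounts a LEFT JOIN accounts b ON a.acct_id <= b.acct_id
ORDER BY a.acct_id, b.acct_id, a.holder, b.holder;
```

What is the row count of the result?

18

LEFT JOIN keeps every row from `accounts a`; unmatched rows get NULL for `accounts b`'s columns.
Matching on a.acct_id <= b.acct_id. A NULL in a compared column never satisfies the condition.
- a[0] acct_id=2 → 5 match(es) in b → 5 row(s).
- a[1] acct_id=4 → 3 match(es) in b → 3 row(s).
- a[2] acct_id=NULL → no match; kept with NULLs on the b side.
- a[3] acct_id=5 → 1 match(es) in b → 1 row(s).
- a[4] acct_id=4 → 3 match(es) in b → 3 row(s).
- a[5] acct_id=2 → 5 match(es) in b → 5 row(s).
Total: 17 matched + 1 padded = 18 rows.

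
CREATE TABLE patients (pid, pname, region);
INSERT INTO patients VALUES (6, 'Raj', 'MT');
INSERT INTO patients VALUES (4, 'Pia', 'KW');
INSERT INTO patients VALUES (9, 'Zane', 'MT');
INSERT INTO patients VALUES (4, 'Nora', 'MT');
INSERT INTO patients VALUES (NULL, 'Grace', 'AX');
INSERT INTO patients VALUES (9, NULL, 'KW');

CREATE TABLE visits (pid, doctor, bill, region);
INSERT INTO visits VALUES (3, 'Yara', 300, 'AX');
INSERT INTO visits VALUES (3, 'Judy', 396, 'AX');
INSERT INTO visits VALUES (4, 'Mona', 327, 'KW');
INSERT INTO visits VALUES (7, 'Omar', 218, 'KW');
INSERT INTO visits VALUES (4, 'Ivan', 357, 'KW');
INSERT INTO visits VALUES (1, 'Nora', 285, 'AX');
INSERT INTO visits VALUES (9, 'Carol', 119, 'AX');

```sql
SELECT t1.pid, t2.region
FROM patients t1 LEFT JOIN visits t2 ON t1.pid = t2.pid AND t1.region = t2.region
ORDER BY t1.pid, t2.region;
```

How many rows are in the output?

LEFT JOIN keeps every row from `patients`; unmatched rows get NULL for `visits`'s columns.
Matching on t1.pid = t2.pid AND t1.region = t2.region. A NULL in a compared column never satisfies the condition.
Matched pairs: 2; unmatched t1 rows kept: 5.
Total: 2 matched + 5 padded = 7 rows.

7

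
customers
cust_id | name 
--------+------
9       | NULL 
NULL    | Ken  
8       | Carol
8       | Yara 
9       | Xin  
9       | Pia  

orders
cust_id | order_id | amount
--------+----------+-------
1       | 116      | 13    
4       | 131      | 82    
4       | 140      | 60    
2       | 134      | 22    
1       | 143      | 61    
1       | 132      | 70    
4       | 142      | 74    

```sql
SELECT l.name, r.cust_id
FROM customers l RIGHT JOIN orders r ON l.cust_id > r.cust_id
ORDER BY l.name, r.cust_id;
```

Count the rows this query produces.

35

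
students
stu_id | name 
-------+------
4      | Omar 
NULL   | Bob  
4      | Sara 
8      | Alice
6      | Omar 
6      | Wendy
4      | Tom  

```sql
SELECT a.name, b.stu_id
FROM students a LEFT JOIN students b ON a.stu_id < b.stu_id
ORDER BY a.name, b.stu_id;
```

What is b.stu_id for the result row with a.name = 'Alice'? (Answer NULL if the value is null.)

LEFT JOIN keeps every row from `students a`; unmatched rows get NULL for `students b`'s columns.
Matching on a.stu_id < b.stu_id. A NULL in a compared column never satisfies the condition.
Matched pairs: 11; unmatched a rows kept: 2.

NULL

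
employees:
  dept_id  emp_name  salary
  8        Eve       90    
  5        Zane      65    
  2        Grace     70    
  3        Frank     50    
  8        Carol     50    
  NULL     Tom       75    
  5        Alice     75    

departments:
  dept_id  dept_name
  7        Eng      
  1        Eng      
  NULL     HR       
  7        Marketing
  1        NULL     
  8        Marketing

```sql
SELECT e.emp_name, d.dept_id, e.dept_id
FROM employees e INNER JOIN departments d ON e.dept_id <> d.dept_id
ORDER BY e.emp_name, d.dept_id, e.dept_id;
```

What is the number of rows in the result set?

INNER JOIN keeps only pairs where the ON condition holds.
Matching on e.dept_id <> d.dept_id. A NULL in a compared column never satisfies the condition.
- e (dept_id=8) pairs with 4 row(s) of d.
- e (dept_id=5) pairs with 5 row(s) of d.
- e (dept_id=2) pairs with 5 row(s) of d.
- e (dept_id=3) pairs with 5 row(s) of d.
- e (dept_id=8) pairs with 4 row(s) of d.
- e (dept_id=NULL) has no partner → excluded.
- e (dept_id=5) pairs with 5 row(s) of d.
Total: 28 rows.

28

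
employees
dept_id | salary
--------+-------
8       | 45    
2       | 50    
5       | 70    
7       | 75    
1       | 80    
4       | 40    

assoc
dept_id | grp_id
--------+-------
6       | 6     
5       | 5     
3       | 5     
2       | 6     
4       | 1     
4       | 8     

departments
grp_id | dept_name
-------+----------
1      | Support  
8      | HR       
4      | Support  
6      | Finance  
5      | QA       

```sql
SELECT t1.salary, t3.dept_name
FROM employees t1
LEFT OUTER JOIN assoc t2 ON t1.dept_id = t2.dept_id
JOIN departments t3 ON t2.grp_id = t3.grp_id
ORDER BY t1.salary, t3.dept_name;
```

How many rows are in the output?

4

Joins associate left-to-right: employees LEFT JOIN assoc on dept_id gives 7 intermediate row(s).
Then INNER JOIN `departments t3` on grp_id: keep only rows whose t2.grp_id appears in t3.
Result: 4 row(s).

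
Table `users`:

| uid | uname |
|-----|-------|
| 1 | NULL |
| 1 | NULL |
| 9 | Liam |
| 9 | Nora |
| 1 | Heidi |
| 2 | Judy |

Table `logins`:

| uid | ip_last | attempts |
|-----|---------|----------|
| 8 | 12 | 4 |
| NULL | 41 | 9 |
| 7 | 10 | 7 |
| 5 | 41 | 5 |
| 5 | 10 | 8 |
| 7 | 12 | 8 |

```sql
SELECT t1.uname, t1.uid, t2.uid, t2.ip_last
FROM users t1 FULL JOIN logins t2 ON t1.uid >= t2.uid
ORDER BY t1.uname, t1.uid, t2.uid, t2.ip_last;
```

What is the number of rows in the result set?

FULL OUTER JOIN keeps every row from both sides; unmatched rows get NULL for the other side's columns.
Matching on t1.uid >= t2.uid. A NULL in a compared column never satisfies the condition.
Matched pairs: 10; unmatched t1 rows kept: 4; unmatched t2 rows kept: 1.
Total: 10 matched + 5 padded = 15 rows.

15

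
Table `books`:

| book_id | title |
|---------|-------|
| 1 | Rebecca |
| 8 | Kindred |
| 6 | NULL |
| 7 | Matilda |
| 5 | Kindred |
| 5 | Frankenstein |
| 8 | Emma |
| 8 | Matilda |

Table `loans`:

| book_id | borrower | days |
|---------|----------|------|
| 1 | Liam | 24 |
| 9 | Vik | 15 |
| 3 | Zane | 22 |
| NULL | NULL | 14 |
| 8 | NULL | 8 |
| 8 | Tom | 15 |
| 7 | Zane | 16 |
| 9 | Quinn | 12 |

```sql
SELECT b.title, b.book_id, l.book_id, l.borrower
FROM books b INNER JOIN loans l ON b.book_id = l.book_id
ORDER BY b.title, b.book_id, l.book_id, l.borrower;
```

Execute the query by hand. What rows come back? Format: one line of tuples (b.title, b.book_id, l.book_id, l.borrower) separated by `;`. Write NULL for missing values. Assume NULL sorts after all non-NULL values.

INNER JOIN keeps only pairs where the ON condition holds.
Matching on b.book_id = l.book_id. A NULL in a compared column never satisfies the condition.
- b[0] book_id=1 → 1 match(es) in l → 1 row(s).
- b[1] book_id=8 → 2 match(es) in l → 2 row(s).
- b[2] book_id=6 → no match; dropped.
- b[3] book_id=7 → 1 match(es) in l → 1 row(s).
- b[4] book_id=5 → no match; dropped.
- b[5] book_id=5 → no match; dropped.
- b[6] book_id=8 → 2 match(es) in l → 2 row(s).
- b[7] book_id=8 → 2 match(es) in l → 2 row(s).
After projecting and ordering:
b.title | b.book_id | l.book_id | l.borrower
Emma | 8 | 8 | Tom
Emma | 8 | 8 | NULL
Kindred | 8 | 8 | Tom
Kindred | 8 | 8 | NULL
Matilda | 7 | 7 | Zane
Matilda | 8 | 8 | Tom
Matilda | 8 | 8 | NULL
Rebecca | 1 | 1 | Liam

(Emma, 8, 8, Tom); (Emma, 8, 8, NULL); (Kindred, 8, 8, Tom); (Kindred, 8, 8, NULL); (Matilda, 7, 7, Zane); (Matilda, 8, 8, Tom); (Matilda, 8, 8, NULL); (Rebecca, 1, 1, Liam)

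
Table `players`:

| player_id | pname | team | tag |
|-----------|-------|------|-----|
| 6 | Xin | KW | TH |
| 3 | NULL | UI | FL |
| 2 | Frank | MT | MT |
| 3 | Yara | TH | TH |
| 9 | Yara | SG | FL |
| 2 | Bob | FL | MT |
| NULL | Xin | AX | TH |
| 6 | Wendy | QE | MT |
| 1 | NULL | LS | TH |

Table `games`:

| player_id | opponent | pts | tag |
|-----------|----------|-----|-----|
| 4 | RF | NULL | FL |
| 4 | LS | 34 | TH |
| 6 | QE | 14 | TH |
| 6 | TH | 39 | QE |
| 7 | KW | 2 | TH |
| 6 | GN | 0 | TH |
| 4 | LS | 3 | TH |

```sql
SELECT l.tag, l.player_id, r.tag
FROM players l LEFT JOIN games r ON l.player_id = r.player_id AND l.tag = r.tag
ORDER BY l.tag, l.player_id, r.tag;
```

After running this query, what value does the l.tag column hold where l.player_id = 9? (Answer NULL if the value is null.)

LEFT JOIN keeps every row from `players`; unmatched rows get NULL for `games`'s columns.
Matching on l.player_id = r.player_id AND l.tag = r.tag. A NULL in a compared column never satisfies the condition.
- l (player_id=6, tag=TH) pairs with 2 row(s) of r.
- l (player_id=3, tag=FL) has no partner → padded with NULL.
- l (player_id=2, tag=MT) has no partner → padded with NULL.
- l (player_id=3, tag=TH) has no partner → padded with NULL.
- l (player_id=9, tag=FL) has no partner → padded with NULL.
- l (player_id=2, tag=MT) has no partner → padded with NULL.
- l (player_id=NULL, tag=TH) has no partner → padded with NULL.
- l (player_id=6, tag=MT) has no partner → padded with NULL.
- l (player_id=1, tag=TH) has no partner → padded with NULL.

FL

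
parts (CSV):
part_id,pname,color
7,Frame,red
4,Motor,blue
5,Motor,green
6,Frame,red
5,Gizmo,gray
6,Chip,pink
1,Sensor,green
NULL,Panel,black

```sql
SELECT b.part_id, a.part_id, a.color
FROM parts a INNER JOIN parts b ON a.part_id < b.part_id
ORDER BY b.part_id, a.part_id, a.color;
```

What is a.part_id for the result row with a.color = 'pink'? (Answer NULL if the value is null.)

INNER JOIN keeps only pairs where the ON condition holds.
Matching on a.part_id < b.part_id. A NULL in a compared column never satisfies the condition.
- part_id=7: no matching b row, dropped.
- part_id=4: 5 matching b row(s), so 5 row(s) emitted.
- part_id=5: 3 matching b row(s), so 3 row(s) emitted.
- part_id=6: 1 matching b row(s), so 1 row(s) emitted.
- part_id=5: 3 matching b row(s), so 3 row(s) emitted.
- part_id=6: 1 matching b row(s), so 1 row(s) emitted.
- part_id=1: 6 matching b row(s), so 6 row(s) emitted.
- part_id=NULL: no matching b row, dropped.

6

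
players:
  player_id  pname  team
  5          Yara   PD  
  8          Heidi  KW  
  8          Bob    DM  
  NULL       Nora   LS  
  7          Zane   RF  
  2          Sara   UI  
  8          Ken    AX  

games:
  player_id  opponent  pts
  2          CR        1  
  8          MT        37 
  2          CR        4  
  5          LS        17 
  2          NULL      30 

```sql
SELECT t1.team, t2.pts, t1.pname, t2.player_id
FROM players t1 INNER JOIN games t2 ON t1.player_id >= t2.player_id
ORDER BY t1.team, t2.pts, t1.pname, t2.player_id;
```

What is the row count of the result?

INNER JOIN keeps only pairs where the ON condition holds.
Matching on t1.player_id >= t2.player_id. A NULL in a compared column never satisfies the condition.
Matched pairs: 26.
Total: 26 rows.

26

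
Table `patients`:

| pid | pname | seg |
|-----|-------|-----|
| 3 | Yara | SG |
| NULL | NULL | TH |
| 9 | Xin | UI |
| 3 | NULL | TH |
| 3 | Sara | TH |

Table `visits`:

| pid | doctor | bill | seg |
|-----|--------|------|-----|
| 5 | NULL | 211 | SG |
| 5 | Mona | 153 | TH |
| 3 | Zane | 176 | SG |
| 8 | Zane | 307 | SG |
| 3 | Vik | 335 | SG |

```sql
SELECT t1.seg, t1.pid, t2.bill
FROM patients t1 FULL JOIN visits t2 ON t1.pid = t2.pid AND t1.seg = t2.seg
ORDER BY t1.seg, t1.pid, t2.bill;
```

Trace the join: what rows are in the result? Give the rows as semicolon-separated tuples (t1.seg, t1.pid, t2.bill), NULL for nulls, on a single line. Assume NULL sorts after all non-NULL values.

(SG, 3, 176); (SG, 3, 335); (TH, 3, NULL); (TH, 3, NULL); (TH, NULL, NULL); (UI, 9, NULL); (NULL, NULL, 153); (NULL, NULL, 211); (NULL, NULL, 307)

FULL OUTER JOIN keeps every row from both sides; unmatched rows get NULL for the other side's columns.
Matching on t1.pid = t2.pid AND t1.seg = t2.seg. A NULL in a compared column never satisfies the condition.
- t1 row (pid=3, seg=SG): matches 2 t2 row(s) → 2 output row(s).
- t1 row (pid=NULL, seg=TH): no match → kept, t2 columns NULL.
- t1 row (pid=9, seg=UI): no match → kept, t2 columns NULL.
- t1 row (pid=3, seg=TH): no match → kept, t2 columns NULL.
- t1 row (pid=3, seg=TH): no match → kept, t2 columns NULL.
- 3 t2 row(s) had no t1 match → kept, t1 columns NULL.
After projecting and ordering:
t1.seg | t1.pid | t2.bill
SG | 3 | 176
SG | 3 | 335
TH | 3 | NULL
TH | 3 | NULL
TH | NULL | NULL
UI | 9 | NULL
NULL | NULL | 153
NULL | NULL | 211
NULL | NULL | 307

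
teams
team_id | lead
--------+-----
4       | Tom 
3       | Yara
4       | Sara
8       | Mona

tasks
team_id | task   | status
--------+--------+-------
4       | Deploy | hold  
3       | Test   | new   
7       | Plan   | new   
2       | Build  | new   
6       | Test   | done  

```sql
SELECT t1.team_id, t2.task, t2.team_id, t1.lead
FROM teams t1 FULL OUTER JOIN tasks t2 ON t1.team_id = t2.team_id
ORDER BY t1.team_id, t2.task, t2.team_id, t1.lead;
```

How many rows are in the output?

7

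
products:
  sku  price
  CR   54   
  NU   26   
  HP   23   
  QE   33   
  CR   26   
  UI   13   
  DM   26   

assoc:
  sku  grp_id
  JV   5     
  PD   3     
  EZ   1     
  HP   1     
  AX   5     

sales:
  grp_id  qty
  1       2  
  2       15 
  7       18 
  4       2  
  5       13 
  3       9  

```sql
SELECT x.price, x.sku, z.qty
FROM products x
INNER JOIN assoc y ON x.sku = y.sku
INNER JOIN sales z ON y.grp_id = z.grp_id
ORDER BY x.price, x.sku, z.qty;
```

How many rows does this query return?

1

Evaluate left to right. First `products x INNER JOIN assoc y` on sku: 1 row(s).
Then INNER JOIN `sales z` on grp_id: keep only rows whose y.grp_id appears in z.
Result: 1 row(s).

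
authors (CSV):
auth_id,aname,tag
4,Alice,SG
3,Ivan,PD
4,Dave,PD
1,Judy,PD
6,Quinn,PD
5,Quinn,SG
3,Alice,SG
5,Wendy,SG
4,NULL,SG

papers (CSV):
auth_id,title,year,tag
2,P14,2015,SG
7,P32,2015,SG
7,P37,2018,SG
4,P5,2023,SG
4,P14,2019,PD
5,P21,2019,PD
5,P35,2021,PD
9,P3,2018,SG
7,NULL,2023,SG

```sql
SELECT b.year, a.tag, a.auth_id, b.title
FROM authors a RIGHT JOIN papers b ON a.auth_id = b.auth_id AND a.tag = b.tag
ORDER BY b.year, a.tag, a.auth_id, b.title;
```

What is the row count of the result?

10

RIGHT JOIN keeps every row from `papers`; unmatched rows get NULL for `authors`'s columns.
Matching on a.auth_id = b.auth_id AND a.tag = b.tag.
- auth_id=4, tag=SG: 1 matching b row(s), so 1 row(s) emitted.
- auth_id=3, tag=PD: no matching b row.
- auth_id=4, tag=PD: 1 matching b row(s), so 1 row(s) emitted.
- auth_id=1, tag=PD: no matching b row.
- auth_id=6, tag=PD: no matching b row.
- auth_id=5, tag=SG: no matching b row.
- auth_id=3, tag=SG: no matching b row.
- auth_id=5, tag=SG: no matching b row.
- auth_id=4, tag=SG: 1 matching b row(s), so 1 row(s) emitted.
- 7 b row(s) had no a match → kept, a columns NULL.
Total: 3 matched + 7 padded = 10 rows.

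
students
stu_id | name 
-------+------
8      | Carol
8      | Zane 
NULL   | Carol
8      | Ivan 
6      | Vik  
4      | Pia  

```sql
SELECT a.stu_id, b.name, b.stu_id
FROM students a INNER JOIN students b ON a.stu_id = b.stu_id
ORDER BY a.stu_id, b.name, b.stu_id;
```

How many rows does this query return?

INNER JOIN keeps only pairs where the ON condition holds.
Matching on a.stu_id = b.stu_id. A NULL in a compared column never satisfies the condition.
- a row (stu_id=8): matches 3 b row(s) → 3 output row(s).
- a row (stu_id=8): matches 3 b row(s) → 3 output row(s).
- a row (stu_id=NULL): no match → dropped.
- a row (stu_id=8): matches 3 b row(s) → 3 output row(s).
- a row (stu_id=6): matches 1 b row(s) → 1 output row(s).
- a row (stu_id=4): matches 1 b row(s) → 1 output row(s).
Total: 11 rows.

11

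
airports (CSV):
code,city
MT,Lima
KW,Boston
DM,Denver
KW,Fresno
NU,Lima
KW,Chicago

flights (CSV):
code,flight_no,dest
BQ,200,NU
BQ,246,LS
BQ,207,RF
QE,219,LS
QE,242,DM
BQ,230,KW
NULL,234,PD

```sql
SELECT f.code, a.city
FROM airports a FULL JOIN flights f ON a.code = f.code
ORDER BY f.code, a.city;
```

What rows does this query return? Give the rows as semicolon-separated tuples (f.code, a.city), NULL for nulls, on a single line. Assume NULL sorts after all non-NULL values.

(BQ, NULL); (BQ, NULL); (BQ, NULL); (BQ, NULL); (QE, NULL); (QE, NULL); (NULL, Boston); (NULL, Chicago); (NULL, Denver); (NULL, Fresno); (NULL, Lima); (NULL, Lima); (NULL, NULL)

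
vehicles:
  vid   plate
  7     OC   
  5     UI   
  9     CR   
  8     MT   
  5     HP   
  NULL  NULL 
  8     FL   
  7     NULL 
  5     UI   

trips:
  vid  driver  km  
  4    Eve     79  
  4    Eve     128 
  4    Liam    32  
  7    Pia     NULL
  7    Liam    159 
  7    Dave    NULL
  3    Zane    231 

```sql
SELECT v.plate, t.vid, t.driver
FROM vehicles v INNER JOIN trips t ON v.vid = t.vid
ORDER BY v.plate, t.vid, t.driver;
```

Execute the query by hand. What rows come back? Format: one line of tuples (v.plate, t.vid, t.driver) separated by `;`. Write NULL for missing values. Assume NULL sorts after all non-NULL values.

INNER JOIN keeps only pairs where the ON condition holds.
Matching on v.vid = t.vid. A NULL in a compared column never satisfies the condition.
Matched pairs: 6.

(OC, 7, Dave); (OC, 7, Liam); (OC, 7, Pia); (NULL, 7, Dave); (NULL, 7, Liam); (NULL, 7, Pia)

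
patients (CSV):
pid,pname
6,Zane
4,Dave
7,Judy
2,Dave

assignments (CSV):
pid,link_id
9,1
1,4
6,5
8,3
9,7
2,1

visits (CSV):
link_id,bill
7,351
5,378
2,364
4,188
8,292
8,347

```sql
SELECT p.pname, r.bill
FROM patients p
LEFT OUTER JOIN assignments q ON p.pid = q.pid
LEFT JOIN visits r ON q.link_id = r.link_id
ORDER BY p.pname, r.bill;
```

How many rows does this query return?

4

Step 1 — p LEFT JOIN q on pid → 4 row(s).
Then LEFT JOIN `visits r` on link_id: each of those 4 rows is kept; rows whose q.link_id has no match in r get NULL for r's columns.
Result: 4 row(s).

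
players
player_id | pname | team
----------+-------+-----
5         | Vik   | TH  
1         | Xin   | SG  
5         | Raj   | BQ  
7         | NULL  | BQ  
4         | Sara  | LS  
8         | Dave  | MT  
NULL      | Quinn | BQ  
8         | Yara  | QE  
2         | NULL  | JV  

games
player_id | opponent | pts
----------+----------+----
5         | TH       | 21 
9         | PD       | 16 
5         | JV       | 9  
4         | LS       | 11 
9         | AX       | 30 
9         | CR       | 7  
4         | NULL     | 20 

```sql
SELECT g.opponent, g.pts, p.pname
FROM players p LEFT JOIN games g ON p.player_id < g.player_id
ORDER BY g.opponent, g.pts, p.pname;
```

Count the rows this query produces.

LEFT JOIN keeps every row from `players`; unmatched rows get NULL for `games`'s columns.
Matching on p.player_id < g.player_id. A NULL in a compared column never satisfies the condition.
- p (player_id=5) pairs with 3 row(s) of g.
- p (player_id=1) pairs with 7 row(s) of g.
- p (player_id=5) pairs with 3 row(s) of g.
- p (player_id=7) pairs with 3 row(s) of g.
- p (player_id=4) pairs with 5 row(s) of g.
- p (player_id=8) pairs with 3 row(s) of g.
- p (player_id=NULL) has no partner → padded with NULL.
- p (player_id=8) pairs with 3 row(s) of g.
- p (player_id=2) pairs with 7 row(s) of g.
Total: 34 matched + 1 padded = 35 rows.

35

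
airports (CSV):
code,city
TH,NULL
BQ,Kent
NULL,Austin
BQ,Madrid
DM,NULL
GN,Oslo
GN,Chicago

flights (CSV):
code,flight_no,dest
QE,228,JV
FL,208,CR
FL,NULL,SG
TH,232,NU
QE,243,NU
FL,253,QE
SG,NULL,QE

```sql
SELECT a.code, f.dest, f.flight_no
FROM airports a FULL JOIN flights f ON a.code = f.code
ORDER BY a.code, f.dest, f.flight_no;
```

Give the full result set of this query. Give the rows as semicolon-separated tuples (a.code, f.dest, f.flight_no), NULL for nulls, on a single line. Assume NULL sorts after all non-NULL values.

FULL OUTER JOIN keeps every row from both sides; unmatched rows get NULL for the other side's columns.
Matching on a.code = f.code. A NULL in a compared column never satisfies the condition.
- a row (code=TH): matches 1 f row(s) → 1 output row(s).
- a row (code=BQ): no match → kept, f columns NULL.
- a row (code=NULL): no match → kept, f columns NULL.
- a row (code=BQ): no match → kept, f columns NULL.
- a row (code=DM): no match → kept, f columns NULL.
- a row (code=GN): no match → kept, f columns NULL.
- a row (code=GN): no match → kept, f columns NULL.
- plus 6 unmatched f row(s), each kept with NULL a columns.

(BQ, NULL, NULL); (BQ, NULL, NULL); (DM, NULL, NULL); (GN, NULL, NULL); (GN, NULL, NULL); (TH, NU, 232); (NULL, CR, 208); (NULL, JV, 228); (NULL, NU, 243); (NULL, QE, 253); (NULL, QE, NULL); (NULL, SG, NULL); (NULL, NULL, NULL)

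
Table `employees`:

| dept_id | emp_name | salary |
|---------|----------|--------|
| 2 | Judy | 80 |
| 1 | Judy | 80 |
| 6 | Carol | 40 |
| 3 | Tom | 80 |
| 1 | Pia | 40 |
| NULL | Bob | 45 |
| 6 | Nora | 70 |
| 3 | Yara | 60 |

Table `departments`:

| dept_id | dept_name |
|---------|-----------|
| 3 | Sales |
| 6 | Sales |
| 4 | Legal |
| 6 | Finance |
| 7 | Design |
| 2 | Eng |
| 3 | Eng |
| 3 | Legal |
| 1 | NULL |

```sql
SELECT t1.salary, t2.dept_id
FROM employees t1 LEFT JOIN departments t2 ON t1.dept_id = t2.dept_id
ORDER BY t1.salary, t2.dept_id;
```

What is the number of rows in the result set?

14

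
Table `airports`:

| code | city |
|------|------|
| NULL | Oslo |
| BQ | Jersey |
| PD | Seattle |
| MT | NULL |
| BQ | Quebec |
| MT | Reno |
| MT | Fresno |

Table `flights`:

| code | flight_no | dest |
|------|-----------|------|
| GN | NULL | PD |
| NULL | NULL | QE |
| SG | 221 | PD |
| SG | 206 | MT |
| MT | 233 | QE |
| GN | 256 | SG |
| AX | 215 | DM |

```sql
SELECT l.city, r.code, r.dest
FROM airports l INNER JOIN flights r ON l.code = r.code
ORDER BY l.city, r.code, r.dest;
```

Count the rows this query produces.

3

INNER JOIN keeps only pairs where the ON condition holds.
Matching on l.code = r.code. A NULL in a compared column never satisfies the condition.
- l row (code=NULL): no match → dropped.
- l row (code=BQ): no match → dropped.
- l row (code=PD): no match → dropped.
- l row (code=MT): matches 1 r row(s) → 1 output row(s).
- l row (code=BQ): no match → dropped.
- l row (code=MT): matches 1 r row(s) → 1 output row(s).
- l row (code=MT): matches 1 r row(s) → 1 output row(s).
Total: 3 rows.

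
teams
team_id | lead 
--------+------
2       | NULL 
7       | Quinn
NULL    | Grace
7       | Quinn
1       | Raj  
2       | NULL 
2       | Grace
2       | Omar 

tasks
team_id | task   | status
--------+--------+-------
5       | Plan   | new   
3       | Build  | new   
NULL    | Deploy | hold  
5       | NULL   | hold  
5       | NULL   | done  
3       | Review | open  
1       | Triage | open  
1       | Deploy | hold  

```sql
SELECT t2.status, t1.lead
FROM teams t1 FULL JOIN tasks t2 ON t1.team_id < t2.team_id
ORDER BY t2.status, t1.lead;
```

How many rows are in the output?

31

FULL OUTER JOIN keeps every row from both sides; unmatched rows get NULL for the other side's columns.
Matching on t1.team_id < t2.team_id. A NULL in a compared column never satisfies the condition.
Matched pairs: 25; unmatched t1 rows kept: 3; unmatched t2 rows kept: 3.
Total: 25 matched + 6 padded = 31 rows.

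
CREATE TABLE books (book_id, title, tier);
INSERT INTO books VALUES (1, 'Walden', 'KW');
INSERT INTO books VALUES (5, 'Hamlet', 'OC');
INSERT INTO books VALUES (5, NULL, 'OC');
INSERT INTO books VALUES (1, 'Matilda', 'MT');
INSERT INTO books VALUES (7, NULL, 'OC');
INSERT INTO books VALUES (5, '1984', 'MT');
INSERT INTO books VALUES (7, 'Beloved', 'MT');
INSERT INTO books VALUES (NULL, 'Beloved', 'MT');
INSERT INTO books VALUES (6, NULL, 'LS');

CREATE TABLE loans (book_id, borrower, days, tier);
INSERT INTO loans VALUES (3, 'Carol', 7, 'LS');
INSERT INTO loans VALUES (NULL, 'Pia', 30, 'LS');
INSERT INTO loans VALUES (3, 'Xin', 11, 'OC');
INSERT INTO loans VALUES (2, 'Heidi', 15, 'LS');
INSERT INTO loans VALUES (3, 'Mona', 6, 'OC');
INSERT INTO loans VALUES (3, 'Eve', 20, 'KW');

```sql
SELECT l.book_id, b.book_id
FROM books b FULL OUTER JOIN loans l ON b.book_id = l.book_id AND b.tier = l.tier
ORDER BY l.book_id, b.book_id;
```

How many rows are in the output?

FULL OUTER JOIN keeps every row from both sides; unmatched rows get NULL for the other side's columns.
Matching on b.book_id = l.book_id AND b.tier = l.tier. A NULL in a compared column never satisfies the condition.
- book_id=1, tier=KW: no l row matches, row kept with l columns NULL.
- book_id=5, tier=OC: no l row matches, row kept with l columns NULL.
- book_id=5, tier=OC: no l row matches, row kept with l columns NULL.
- book_id=1, tier=MT: no l row matches, row kept with l columns NULL.
- book_id=7, tier=OC: no l row matches, row kept with l columns NULL.
- book_id=5, tier=MT: no l row matches, row kept with l columns NULL.
- book_id=7, tier=MT: no l row matches, row kept with l columns NULL.
- book_id=NULL, tier=MT: no l row matches, row kept with l columns NULL.
- book_id=6, tier=LS: no l row matches, row kept with l columns NULL.
- 6 l row(s) had no b match → kept, b columns NULL.
Total: 0 matched + 15 padded = 15 rows.

15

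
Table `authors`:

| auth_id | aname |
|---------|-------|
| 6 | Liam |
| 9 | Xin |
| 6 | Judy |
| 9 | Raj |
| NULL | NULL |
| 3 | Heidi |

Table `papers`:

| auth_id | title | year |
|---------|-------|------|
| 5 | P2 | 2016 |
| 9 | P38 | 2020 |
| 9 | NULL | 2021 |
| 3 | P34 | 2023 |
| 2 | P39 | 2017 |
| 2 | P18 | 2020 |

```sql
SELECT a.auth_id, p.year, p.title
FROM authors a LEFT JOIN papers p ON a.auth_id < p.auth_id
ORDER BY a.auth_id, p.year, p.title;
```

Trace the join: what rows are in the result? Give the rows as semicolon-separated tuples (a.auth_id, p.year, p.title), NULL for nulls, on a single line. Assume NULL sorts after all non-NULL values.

LEFT JOIN keeps every row from `authors`; unmatched rows get NULL for `papers`'s columns.
Matching on a.auth_id < p.auth_id. A NULL in a compared column never satisfies the condition.
- a[0] auth_id=6 → 2 match(es) in p → 2 row(s).
- a[1] auth_id=9 → no match; kept with NULLs on the p side.
- a[2] auth_id=6 → 2 match(es) in p → 2 row(s).
- a[3] auth_id=9 → no match; kept with NULLs on the p side.
- a[4] auth_id=NULL → no match; kept with NULLs on the p side.
- a[5] auth_id=3 → 3 match(es) in p → 3 row(s).
After projecting and ordering:
a.auth_id | p.year | p.title
3 | 2016 | P2
3 | 2020 | P38
3 | 2021 | NULL
6 | 2020 | P38
6 | 2020 | P38
6 | 2021 | NULL
6 | 2021 | NULL
9 | NULL | NULL
9 | NULL | NULL
NULL | NULL | NULL

(3, 2016, P2); (3, 2020, P38); (3, 2021, NULL); (6, 2020, P38); (6, 2020, P38); (6, 2021, NULL); (6, 2021, NULL); (9, NULL, NULL); (9, NULL, NULL); (NULL, NULL, NULL)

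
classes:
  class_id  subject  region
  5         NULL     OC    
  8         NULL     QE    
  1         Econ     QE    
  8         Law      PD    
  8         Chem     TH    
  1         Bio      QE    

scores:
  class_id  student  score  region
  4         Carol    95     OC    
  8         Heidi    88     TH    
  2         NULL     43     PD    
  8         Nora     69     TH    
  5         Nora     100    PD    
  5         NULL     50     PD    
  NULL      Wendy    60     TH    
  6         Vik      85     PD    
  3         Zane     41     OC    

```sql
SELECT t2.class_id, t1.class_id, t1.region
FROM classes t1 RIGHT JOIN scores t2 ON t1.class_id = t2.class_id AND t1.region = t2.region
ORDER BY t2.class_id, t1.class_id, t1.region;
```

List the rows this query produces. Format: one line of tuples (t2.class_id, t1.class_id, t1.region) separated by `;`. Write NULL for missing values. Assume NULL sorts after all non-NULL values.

(2, NULL, NULL); (3, NULL, NULL); (4, NULL, NULL); (5, NULL, NULL); (5, NULL, NULL); (6, NULL, NULL); (8, 8, TH); (8, 8, TH); (NULL, NULL, NULL)

RIGHT JOIN keeps every row from `scores`; unmatched rows get NULL for `classes`'s columns.
Matching on t1.class_id = t2.class_id AND t1.region = t2.region. A NULL in a compared column never satisfies the condition.
- t1 (class_id=5, region=OC) has no partner in t2.
- t1 (class_id=8, region=QE) has no partner in t2.
- t1 (class_id=1, region=QE) has no partner in t2.
- t1 (class_id=8, region=PD) has no partner in t2.
- t1 (class_id=8, region=TH) pairs with 2 row(s) of t2.
- t1 (class_id=1, region=QE) has no partner in t2.
- 7 row(s) from t2 found no t1 partner → padded with NULL.
After projecting and ordering:
t2.class_id | t1.class_id | t1.region
2 | NULL | NULL
3 | NULL | NULL
4 | NULL | NULL
5 | NULL | NULL
5 | NULL | NULL
6 | NULL | NULL
8 | 8 | TH
8 | 8 | TH
NULL | NULL | NULL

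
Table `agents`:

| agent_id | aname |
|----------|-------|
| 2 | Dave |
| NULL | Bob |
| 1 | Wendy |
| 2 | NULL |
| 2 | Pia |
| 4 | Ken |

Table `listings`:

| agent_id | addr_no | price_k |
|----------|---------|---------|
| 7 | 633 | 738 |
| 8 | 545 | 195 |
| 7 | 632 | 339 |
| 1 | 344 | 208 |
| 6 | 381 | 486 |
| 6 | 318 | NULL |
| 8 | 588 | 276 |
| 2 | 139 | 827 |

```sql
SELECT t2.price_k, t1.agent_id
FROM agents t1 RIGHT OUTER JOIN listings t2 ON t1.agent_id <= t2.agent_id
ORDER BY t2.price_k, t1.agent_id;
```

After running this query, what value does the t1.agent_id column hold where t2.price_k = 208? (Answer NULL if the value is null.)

1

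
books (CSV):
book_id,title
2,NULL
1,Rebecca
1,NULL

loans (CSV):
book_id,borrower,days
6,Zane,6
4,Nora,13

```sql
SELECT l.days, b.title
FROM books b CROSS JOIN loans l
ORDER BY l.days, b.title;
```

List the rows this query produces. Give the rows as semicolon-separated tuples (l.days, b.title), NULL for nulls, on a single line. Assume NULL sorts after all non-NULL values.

CROSS JOIN pairs every row of `books` with every row of `loans`: 3 × 2 = 6 rows.

(6, Rebecca); (6, NULL); (6, NULL); (13, Rebecca); (13, NULL); (13, NULL)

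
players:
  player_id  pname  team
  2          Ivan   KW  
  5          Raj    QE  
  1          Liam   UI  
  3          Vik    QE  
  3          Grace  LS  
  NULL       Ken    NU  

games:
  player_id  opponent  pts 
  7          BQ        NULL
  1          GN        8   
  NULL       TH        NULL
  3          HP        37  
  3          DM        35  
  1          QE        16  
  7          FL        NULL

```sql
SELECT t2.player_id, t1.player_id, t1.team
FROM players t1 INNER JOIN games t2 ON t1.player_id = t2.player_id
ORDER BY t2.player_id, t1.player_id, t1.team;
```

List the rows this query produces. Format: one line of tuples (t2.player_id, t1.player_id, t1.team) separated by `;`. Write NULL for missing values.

(1, 1, UI); (1, 1, UI); (3, 3, LS); (3, 3, LS); (3, 3, QE); (3, 3, QE)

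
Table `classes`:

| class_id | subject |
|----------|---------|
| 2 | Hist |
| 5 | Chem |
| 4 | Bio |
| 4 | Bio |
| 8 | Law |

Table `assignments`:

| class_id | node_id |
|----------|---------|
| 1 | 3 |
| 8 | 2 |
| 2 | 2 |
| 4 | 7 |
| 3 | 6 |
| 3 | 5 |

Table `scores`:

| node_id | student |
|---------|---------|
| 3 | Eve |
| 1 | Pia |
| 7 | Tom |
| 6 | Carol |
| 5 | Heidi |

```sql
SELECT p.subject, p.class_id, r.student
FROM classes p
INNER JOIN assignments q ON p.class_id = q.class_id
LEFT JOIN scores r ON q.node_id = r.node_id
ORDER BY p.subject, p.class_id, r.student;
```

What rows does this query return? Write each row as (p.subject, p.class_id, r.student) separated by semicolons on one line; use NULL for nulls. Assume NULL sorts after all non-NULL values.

Joins associate left-to-right: classes INNER JOIN assignments on class_id gives 4 intermediate row(s).
Then LEFT JOIN `scores r` on node_id: each of those 4 rows is kept; rows whose q.node_id has no match in r get NULL for r's columns.

(Bio, 4, Tom); (Bio, 4, Tom); (Hist, 2, NULL); (Law, 8, NULL)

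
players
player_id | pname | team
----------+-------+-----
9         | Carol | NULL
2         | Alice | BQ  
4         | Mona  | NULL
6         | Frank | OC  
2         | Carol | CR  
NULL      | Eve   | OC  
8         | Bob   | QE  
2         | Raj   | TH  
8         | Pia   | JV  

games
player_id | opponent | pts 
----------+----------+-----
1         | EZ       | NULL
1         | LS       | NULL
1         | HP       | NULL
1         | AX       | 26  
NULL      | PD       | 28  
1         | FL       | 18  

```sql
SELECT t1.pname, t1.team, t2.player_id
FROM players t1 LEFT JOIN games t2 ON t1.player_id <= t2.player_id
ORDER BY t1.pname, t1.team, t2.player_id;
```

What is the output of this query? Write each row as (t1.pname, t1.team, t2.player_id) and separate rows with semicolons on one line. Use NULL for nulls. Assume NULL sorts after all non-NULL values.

(Alice, BQ, NULL); (Bob, QE, NULL); (Carol, CR, NULL); (Carol, NULL, NULL); (Eve, OC, NULL); (Frank, OC, NULL); (Mona, NULL, NULL); (Pia, JV, NULL); (Raj, TH, NULL)

LEFT JOIN keeps every row from `players`; unmatched rows get NULL for `games`'s columns.
Matching on t1.player_id <= t2.player_id. A NULL in a compared column never satisfies the condition.
- player_id=9: no t2 row matches, row kept with t2 columns NULL.
- player_id=2: no t2 row matches, row kept with t2 columns NULL.
- player_id=4: no t2 row matches, row kept with t2 columns NULL.
- player_id=6: no t2 row matches, row kept with t2 columns NULL.
- player_id=2: no t2 row matches, row kept with t2 columns NULL.
- player_id=NULL: no t2 row matches, row kept with t2 columns NULL.
- player_id=8: no t2 row matches, row kept with t2 columns NULL.
- player_id=2: no t2 row matches, row kept with t2 columns NULL.
- player_id=8: no t2 row matches, row kept with t2 columns NULL.
After projecting and ordering:
t1.pname | t1.team | t2.player_id
Alice | BQ | NULL
Bob | QE | NULL
Carol | CR | NULL
Carol | NULL | NULL
Eve | OC | NULL
Frank | OC | NULL
Mona | NULL | NULL
Pia | JV | NULL
Raj | TH | NULL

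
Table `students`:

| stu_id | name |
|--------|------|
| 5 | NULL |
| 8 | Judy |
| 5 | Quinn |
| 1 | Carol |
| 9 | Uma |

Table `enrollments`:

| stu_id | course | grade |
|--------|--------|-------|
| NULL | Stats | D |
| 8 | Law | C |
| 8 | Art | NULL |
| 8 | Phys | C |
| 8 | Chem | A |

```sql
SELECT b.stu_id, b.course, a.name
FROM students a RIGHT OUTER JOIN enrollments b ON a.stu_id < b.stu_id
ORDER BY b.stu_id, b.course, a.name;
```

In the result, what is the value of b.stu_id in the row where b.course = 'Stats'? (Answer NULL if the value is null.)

RIGHT JOIN keeps every row from `enrollments`; unmatched rows get NULL for `students`'s columns.
Matching on a.stu_id < b.stu_id. A NULL in a compared column never satisfies the condition.
- a[0] stu_id=5 → 4 match(es) in b → 4 row(s).
- a[1] stu_id=8 → no match.
- a[2] stu_id=5 → 4 match(es) in b → 4 row(s).
- a[3] stu_id=1 → 4 match(es) in b → 4 row(s).
- a[4] stu_id=9 → no match.
- 1 row(s) from b found no a partner → padded with NULL.

NULL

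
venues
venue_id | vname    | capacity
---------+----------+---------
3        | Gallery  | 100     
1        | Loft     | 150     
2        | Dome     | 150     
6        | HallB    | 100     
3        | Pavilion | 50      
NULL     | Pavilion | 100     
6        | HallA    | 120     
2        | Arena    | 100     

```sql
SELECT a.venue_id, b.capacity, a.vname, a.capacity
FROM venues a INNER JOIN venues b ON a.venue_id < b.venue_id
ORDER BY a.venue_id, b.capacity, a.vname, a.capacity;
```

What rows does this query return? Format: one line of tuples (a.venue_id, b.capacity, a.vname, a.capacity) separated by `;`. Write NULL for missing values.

INNER JOIN keeps only pairs where the ON condition holds.
Matching on a.venue_id < b.venue_id. A NULL in a compared column never satisfies the condition.
- a row (venue_id=3): matches 2 b row(s) → 2 output row(s).
- a row (venue_id=1): matches 6 b row(s) → 6 output row(s).
- a row (venue_id=2): matches 4 b row(s) → 4 output row(s).
- a row (venue_id=6): no match → dropped.
- a row (venue_id=3): matches 2 b row(s) → 2 output row(s).
- a row (venue_id=NULL): no match → dropped.
- a row (venue_id=6): no match → dropped.
- a row (venue_id=2): matches 4 b row(s) → 4 output row(s).

(1, 50, Loft, 150); (1, 100, Loft, 150); (1, 100, Loft, 150); (1, 100, Loft, 150); (1, 120, Loft, 150); (1, 150, Loft, 150); (2, 50, Arena, 100); (2, 50, Dome, 150); (2, 100, Arena, 100); (2, 100, Arena, 100); (2, 100, Dome, 150); (2, 100, Dome, 150); (2, 120, Arena, 100); (2, 120, Dome, 150); (3, 100, Gallery, 100); (3, 100, Pavilion, 50); (3, 120, Gallery, 100); (3, 120, Pavilion, 50)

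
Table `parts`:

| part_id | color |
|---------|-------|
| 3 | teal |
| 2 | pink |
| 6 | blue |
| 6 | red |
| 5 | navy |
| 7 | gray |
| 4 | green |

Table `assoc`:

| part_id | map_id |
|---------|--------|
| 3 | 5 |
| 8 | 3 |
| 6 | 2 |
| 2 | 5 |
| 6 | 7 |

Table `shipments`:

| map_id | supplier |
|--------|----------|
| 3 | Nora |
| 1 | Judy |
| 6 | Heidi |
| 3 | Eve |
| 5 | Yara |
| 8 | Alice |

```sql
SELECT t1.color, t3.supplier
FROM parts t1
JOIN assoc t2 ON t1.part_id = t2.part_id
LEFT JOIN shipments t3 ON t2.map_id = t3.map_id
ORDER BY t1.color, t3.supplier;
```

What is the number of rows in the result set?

Evaluate left to right. First `parts t1 INNER JOIN assoc t2` on part_id: 6 row(s).
Then LEFT JOIN `shipments t3` on map_id: each of those 6 rows is kept; rows whose t2.map_id has no match in t3 get NULL for t3's columns.
Result: 6 row(s).

6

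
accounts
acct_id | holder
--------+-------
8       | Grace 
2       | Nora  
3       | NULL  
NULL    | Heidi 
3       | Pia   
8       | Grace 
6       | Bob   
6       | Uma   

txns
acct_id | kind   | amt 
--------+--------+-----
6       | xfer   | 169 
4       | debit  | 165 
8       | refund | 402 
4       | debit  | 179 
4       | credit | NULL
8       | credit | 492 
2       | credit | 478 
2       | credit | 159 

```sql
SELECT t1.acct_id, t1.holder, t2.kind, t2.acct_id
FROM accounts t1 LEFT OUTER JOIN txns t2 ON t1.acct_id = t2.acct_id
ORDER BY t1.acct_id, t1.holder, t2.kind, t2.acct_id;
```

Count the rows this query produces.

LEFT JOIN keeps every row from `accounts`; unmatched rows get NULL for `txns`'s columns.
Matching on t1.acct_id = t2.acct_id. A NULL in a compared column never satisfies the condition.
- acct_id=8: 2 matching t2 row(s), so 2 row(s) emitted.
- acct_id=2: 2 matching t2 row(s), so 2 row(s) emitted.
- acct_id=3: no t2 row matches, row kept with t2 columns NULL.
- acct_id=NULL: no t2 row matches, row kept with t2 columns NULL.
- acct_id=3: no t2 row matches, row kept with t2 columns NULL.
- acct_id=8: 2 matching t2 row(s), so 2 row(s) emitted.
- acct_id=6: 1 matching t2 row(s), so 1 row(s) emitted.
- acct_id=6: 1 matching t2 row(s), so 1 row(s) emitted.
Total: 8 matched + 3 padded = 11 rows.

11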